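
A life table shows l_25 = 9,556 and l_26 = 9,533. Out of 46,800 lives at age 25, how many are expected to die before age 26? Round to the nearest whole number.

The relevant probability is 1 − 9,533/9,556 = 0.002407.
Expected number = 46,800 × 0.002407 = 113.

113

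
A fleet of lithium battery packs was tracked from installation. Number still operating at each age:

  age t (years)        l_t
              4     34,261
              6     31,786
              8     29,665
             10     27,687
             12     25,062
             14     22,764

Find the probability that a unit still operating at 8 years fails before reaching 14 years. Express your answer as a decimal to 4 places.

P(fail before 14 | operational at 8) = 1 − l_14/l_8 = 1 − 22,764/29,665 = (6,901)/29,665 = 0.232631.

0.2326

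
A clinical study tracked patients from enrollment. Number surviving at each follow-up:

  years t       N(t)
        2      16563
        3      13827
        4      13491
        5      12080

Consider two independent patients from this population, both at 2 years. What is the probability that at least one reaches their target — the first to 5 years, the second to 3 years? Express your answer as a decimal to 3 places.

0.955

p₁ = N(5)/N(2) = 12080/16563 = 0.729336; p₂ = N(3)/N(2) = 13827/16563 = 0.834813.
P(at least one) = 1 − (1−p₁)(1−p₂) = 1 − 0.270664 × 0.165187 = 0.955290.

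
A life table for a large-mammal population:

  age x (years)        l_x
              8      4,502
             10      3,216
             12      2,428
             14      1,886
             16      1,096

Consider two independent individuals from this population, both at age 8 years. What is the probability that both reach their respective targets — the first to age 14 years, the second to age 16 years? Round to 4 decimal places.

p₁ = l_14/l_8 = 1,886/4,502 = 0.418925; p₂ = l_16/l_8 = 1,096/4,502 = 0.243447.
P(both) = p₁ × p₂ = 0.418925 × 0.243447 = 0.101986.

0.1020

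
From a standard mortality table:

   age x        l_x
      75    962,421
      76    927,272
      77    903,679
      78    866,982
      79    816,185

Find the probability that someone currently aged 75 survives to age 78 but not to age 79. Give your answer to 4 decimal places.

We want 3|1q75 = (l_78 − l_79)/l_75.
This is the probability of reaching 78 but not 79, conditional on being alive at 75: (l_78 − l_79) / l_75.
= (866,982 − 816,185) / 962,421 = 50,797 / 962,421 = 0.052780.

0.0528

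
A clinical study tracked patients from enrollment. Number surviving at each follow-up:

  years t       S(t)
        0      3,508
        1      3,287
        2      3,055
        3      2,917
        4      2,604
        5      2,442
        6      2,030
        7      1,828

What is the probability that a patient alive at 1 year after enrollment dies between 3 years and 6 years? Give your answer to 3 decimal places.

This is the probability of reaching 3 but not 6, conditional on being alive at 1: (S(3) − S(6)) / S(1).
= (2,917 − 2,030) / 3,287 = 887 / 3,287 = 0.269851.

0.270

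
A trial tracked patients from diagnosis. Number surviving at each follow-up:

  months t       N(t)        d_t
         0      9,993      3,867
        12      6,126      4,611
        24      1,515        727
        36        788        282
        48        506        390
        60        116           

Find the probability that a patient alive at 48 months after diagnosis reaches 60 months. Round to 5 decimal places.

The conditional survival probability is N(60)/N(48) = 116/506 = 0.229249.

0.22925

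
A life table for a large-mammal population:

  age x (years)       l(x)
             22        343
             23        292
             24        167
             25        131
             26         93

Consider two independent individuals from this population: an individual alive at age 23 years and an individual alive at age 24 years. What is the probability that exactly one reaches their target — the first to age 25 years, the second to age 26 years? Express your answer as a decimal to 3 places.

p₁ = l(25)/l(23) = 131/292 = 0.448630; p₂ = l(26)/l(24) = 93/167 = 0.556886.
P(exactly one) = p₁(1−p₂) + (1−p₁)p₂ = 0.198794 + 0.307050 = 0.505844.

0.506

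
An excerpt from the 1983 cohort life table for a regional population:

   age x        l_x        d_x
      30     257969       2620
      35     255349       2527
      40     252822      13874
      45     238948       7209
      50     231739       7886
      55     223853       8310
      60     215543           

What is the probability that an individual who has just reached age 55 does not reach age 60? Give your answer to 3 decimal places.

0.037

P(die before 60 | alive at 55) = 1 − l_60/l_55 = 1 − 215543/223853 = (8310)/223853 = 0.037123.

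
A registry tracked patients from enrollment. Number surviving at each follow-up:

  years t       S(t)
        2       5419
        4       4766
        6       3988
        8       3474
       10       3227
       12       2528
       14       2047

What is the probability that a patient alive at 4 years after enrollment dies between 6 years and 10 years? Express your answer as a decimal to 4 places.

0.1597

This is the probability of reaching 6 but not 10, conditional on being alive at 4: (S(6) − S(10)) / S(4).
= (3988 − 3227) / 4766 = 761 / 4766 = 0.159673.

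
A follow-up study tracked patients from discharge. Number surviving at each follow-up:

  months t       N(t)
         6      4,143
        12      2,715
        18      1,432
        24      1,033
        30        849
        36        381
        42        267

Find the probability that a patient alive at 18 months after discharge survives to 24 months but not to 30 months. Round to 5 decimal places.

0.12849

This is the probability of reaching 24 but not 30, conditional on being alive at 18: (N(24) − N(30)) / N(18).
= (1,033 − 849) / 1,432 = 184 / 1,432 = 0.128492.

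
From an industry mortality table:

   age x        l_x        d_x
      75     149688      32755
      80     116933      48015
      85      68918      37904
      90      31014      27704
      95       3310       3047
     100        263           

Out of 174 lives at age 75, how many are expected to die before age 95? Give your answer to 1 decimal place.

The relevant probability is 1 − 3310/149688 = 0.977887.
Expected number = 174 × 0.977887 = 170.2.

170.2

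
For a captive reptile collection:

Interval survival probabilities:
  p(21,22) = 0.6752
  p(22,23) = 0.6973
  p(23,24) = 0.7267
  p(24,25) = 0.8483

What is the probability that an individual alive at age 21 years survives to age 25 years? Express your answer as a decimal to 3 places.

P(survive 21→25) = 0.6752 × 0.6973 × 0.7267 × 0.8483.
= 0.290240.

0.290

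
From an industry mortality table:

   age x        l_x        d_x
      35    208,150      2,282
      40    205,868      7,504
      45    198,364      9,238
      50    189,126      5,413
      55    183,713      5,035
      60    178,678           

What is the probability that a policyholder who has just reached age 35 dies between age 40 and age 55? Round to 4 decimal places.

0.1064

We want 5|15q35 = (l_40 − l_55)/l_35.
This is the probability of reaching 40 but not 55, conditional on being alive at 35: (l_40 − l_55) / l_35.
= (205,868 − 183,713) / 208,150 = 22,155 / 208,150 = 0.106438.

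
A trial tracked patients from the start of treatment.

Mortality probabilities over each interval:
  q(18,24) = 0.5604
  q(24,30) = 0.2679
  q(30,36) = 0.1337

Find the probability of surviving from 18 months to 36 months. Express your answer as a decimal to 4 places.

0.2788

The overall survival probability is (1 − 0.5604) × (1 − 0.2679) × (1 − 0.1337).
= 0.4396 × 0.7321 × 0.8663 = 0.278802.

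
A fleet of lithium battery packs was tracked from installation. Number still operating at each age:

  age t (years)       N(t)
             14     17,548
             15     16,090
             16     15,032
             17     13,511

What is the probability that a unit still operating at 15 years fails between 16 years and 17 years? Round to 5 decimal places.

0.09453

This is the probability of reaching 16 but not 17, conditional on being operational at 15: (N(16) − N(17)) / N(15).
= (15,032 − 13,511) / 16,090 = 1,521 / 16,090 = 0.094531.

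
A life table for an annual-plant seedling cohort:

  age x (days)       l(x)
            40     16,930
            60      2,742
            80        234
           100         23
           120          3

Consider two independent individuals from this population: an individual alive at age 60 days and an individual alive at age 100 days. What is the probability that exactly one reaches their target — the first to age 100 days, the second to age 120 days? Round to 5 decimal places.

0.13663

p₁ = l(100)/l(60) = 23/2,742 = 0.008388; p₂ = l(120)/l(100) = 3/23 = 0.130435.
P(exactly one) = p₁(1−p₂) + (1−p₁)p₂ = 0.007294 + 0.129341 = 0.136635.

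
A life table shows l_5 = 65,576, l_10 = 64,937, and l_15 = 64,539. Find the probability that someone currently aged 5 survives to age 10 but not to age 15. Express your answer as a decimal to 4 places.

We want 5|5q5 = (l_10 − l_15)/l_5.
This is the probability of reaching 10 but not 15, conditional on being alive at 5: (l_10 − l_15) / l_5.
= (64,937 − 64,539) / 65,576 = 398 / 65,576 = 0.006069.

0.0061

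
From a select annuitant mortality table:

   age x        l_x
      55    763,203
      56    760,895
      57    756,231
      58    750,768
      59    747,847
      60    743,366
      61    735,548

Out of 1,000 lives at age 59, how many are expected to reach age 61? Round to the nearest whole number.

The relevant probability is 735,548/747,847 = 0.983554.
Expected number = 1,000 × 0.983554 = 984.

984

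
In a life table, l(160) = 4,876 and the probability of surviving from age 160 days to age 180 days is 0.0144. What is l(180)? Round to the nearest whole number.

70

l(180) = l(160) × p = 4,876 × 0.0144 = 70.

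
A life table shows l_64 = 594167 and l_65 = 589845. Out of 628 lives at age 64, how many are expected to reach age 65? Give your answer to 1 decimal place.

The relevant probability is 589845/594167 = 0.992726.
Expected number = 628 × 0.992726 = 623.4.

623.4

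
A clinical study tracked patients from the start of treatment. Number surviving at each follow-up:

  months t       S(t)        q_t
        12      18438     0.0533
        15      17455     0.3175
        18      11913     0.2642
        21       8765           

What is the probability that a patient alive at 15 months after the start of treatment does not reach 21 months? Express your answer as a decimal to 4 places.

P(die before 21 | alive at 15) = 1 − S(21)/S(15) = 1 − 8765/17455 = (8690)/17455 = 0.497852.

0.4979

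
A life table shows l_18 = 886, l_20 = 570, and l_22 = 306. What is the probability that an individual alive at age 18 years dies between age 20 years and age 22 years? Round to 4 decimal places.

This is the probability of reaching 20 but not 22, conditional on being alive at 18: (l_20 − l_22) / l_18.
= (570 − 306) / 886 = 264 / 886 = 0.297968.

0.2980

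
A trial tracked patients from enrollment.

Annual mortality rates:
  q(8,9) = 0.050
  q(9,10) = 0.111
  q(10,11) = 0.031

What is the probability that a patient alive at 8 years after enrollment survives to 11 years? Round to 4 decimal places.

Survival from 8 to 11 is the product of surviving each interval: (1 − 0.050) × (1 − 0.111) × (1 − 0.031).
= 0.950 × 0.889 × 0.969 = 0.818369.

0.8184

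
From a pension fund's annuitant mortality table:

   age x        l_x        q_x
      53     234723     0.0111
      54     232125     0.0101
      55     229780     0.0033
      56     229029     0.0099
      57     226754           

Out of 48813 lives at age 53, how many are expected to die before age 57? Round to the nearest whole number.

The relevant probability is 1 − 226754/234723 = 0.033951.
Expected number = 48813 × 0.033951 = 1657.

1657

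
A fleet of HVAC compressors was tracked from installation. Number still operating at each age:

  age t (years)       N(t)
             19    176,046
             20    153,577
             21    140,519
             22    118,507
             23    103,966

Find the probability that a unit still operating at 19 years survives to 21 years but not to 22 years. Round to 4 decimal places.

This is the probability of reaching 21 but not 22, conditional on being operational at 19: (N(21) − N(22)) / N(19).
= (140,519 − 118,507) / 176,046 = 22,012 / 176,046 = 0.125036.

0.1250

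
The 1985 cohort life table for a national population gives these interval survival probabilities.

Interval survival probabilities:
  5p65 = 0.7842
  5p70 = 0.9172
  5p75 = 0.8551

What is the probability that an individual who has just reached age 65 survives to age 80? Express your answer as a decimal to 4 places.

15p65 = 0.7842 × 0.9172 × 0.8551.
= 0.615046.

0.6150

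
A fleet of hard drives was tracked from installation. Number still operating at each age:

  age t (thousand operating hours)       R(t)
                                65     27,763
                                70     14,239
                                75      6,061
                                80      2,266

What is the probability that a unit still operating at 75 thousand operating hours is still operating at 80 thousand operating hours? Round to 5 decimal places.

The conditional survival probability is R(80)/R(75) = 2,266/6,061 = 0.373866.

0.37387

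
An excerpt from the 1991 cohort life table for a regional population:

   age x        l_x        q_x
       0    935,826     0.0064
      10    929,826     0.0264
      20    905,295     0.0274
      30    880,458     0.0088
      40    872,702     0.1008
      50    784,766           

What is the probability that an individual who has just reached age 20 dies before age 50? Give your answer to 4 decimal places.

0.1331

P(die before 50 | alive at 20) = 1 − l_50/l_20 = 1 − 784,766/905,295 = (120,529)/905,295 = 0.133138.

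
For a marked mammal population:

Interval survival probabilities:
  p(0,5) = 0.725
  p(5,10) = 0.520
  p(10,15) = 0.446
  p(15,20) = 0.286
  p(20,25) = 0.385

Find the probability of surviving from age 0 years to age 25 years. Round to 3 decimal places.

0.019

Chaining the interval survival probabilities: 0.725 × 0.520 × 0.446 × 0.286 × 0.385.
= 0.018514.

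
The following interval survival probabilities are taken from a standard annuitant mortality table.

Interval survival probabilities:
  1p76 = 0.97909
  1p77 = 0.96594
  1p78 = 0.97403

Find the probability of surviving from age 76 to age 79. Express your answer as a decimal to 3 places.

The overall survival probability is 0.97909 × 0.96594 × 0.97403.
= 0.921181.

0.921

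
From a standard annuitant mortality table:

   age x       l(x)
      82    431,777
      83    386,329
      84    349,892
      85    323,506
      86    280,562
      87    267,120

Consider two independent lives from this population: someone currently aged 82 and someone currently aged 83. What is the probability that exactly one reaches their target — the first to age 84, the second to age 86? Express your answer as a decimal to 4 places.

p₁ = l(84)/l(82) = 349,892/431,777 = 0.810353; p₂ = l(86)/l(83) = 280,562/386,329 = 0.726226.
P(exactly one) = p₁(1−p₂) + (1−p₁)p₂ = 0.221854 + 0.137727 = 0.359580.

0.3596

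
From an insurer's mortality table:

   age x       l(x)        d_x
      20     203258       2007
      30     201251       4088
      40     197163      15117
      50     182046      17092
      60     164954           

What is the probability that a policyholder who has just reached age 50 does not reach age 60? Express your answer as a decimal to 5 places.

0.09389

P(die before 60 | alive at 50) = 1 − l(60)/l(50) = 1 − 164954/182046 = (17092)/182046 = 0.093888.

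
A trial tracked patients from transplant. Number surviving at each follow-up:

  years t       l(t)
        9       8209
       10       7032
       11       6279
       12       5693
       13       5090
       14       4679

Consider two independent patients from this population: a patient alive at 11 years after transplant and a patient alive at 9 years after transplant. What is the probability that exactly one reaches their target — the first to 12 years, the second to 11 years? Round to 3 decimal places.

p₁ = l(12)/l(11) = 5693/6279 = 0.906673; p₂ = l(11)/l(9) = 6279/8209 = 0.764892.
P(exactly one) = p₁(1−p₂) + (1−p₁)p₂ = 0.213166 + 0.071385 = 0.284551.

0.285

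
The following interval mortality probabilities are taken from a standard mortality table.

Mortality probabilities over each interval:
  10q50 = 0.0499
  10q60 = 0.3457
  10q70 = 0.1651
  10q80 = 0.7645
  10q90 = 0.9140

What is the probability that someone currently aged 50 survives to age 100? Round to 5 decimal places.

0.01051

Survival from 50 to 100 is the product of surviving each interval: (1 − 0.0499) × (1 − 0.3457) × (1 − 0.1651) × (1 − 0.7645) × (1 − 0.9140).
= 0.9501 × 0.6543 × 0.8349 × 0.2355 × 0.0860 = 0.010512.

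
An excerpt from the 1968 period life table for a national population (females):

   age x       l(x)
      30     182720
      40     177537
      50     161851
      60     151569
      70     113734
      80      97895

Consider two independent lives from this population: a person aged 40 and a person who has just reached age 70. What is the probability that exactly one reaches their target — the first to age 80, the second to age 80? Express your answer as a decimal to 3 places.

0.463

p₁ = l(80)/l(40) = 97895/177537 = 0.551406; p₂ = l(80)/l(70) = 97895/113734 = 0.860736.
P(exactly one) = p₁(1−p₂) + (1−p₁)p₂ = 0.076791 + 0.386121 = 0.462912.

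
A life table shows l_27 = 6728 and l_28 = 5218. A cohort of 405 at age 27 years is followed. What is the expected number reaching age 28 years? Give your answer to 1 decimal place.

The relevant probability is 5218/6728 = 0.775565.
Expected number = 405 × 0.775565 = 314.1.

314.1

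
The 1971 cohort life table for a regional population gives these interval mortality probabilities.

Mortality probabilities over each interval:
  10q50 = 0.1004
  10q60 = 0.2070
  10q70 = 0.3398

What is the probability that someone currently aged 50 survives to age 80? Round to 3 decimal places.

0.471

30p50 = (1 − 0.1004) × (1 − 0.2070) × (1 − 0.3398).
= 0.8996 × 0.7930 × 0.6602 = 0.470975.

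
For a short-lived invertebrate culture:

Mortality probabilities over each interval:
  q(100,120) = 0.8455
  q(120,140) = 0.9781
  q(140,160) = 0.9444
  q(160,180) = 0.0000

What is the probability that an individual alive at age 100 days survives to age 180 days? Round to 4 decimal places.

Chaining the interval survival probabilities: (1 − 0.8455) × (1 − 0.9781) × (1 − 0.9444) × (1 − 0.0000).
= 0.1545 × 0.0219 × 0.0556 × 1.0000 = 0.000188.

0.0002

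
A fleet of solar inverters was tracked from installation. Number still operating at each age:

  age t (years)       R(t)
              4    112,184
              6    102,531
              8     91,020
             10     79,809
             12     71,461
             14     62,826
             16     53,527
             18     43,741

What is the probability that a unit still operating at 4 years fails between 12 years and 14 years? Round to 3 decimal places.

0.077

This is the probability of reaching 12 but not 14, conditional on being operational at 4: (R(12) − R(14)) / R(4).
= (71,461 − 62,826) / 112,184 = 8,635 / 112,184 = 0.076972.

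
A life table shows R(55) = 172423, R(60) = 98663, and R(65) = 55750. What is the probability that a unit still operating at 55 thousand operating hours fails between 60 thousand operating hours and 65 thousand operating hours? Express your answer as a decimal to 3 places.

This is the probability of reaching 60 but not 65, conditional on being operational at 55: (R(60) − R(65)) / R(55).
= (98663 − 55750) / 172423 = 42913 / 172423 = 0.248882.

0.249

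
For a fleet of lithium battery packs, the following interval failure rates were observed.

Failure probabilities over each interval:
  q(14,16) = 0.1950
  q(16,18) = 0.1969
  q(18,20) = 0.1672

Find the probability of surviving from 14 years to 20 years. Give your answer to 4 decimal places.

0.5384

Survival from 14 to 20 is the product of surviving each interval: (1 − 0.1950) × (1 − 0.1969) × (1 − 0.1672).
= 0.8050 × 0.8031 × 0.8328 = 0.538401.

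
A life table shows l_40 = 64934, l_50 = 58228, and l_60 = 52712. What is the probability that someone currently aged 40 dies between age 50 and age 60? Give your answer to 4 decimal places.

0.0849

This is the probability of reaching 50 but not 60, conditional on being alive at 40: (l_50 − l_60) / l_40.
= (58228 − 52712) / 64934 = 5516 / 64934 = 0.084948.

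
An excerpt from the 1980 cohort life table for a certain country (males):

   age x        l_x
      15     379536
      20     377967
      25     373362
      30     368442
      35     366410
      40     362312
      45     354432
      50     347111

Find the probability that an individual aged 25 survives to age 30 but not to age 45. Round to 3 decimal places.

We want 5|15q25 = (l_30 − l_45)/l_25.
This is the probability of reaching 30 but not 45, conditional on being alive at 25: (l_30 − l_45) / l_25.
= (368442 − 354432) / 373362 = 14010 / 373362 = 0.037524.

0.038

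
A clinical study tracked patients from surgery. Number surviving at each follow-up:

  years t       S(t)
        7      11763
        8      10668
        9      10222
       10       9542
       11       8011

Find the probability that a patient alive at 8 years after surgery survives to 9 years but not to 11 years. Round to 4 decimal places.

This is the probability of reaching 9 but not 11, conditional on being alive at 8: (S(9) − S(11)) / S(8).
= (10222 − 8011) / 10668 = 2211 / 10668 = 0.207255.

0.2073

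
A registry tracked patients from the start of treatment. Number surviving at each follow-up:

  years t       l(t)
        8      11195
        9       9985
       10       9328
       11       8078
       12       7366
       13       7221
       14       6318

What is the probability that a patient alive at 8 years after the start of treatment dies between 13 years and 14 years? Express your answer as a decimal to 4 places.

0.0807

This is the probability of reaching 13 but not 14, conditional on being alive at 8: (l(13) − l(14)) / l(8).
= (7221 − 6318) / 11195 = 903 / 11195 = 0.080661.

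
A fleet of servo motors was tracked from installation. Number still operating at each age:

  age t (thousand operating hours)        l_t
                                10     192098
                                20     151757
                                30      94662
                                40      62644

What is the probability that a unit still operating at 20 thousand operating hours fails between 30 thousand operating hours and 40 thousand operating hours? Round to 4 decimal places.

0.2110

This is the probability of reaching 30 but not 40, conditional on being operational at 20: (l_30 − l_40) / l_20.
= (94662 − 62644) / 151757 = 32018 / 151757 = 0.210982.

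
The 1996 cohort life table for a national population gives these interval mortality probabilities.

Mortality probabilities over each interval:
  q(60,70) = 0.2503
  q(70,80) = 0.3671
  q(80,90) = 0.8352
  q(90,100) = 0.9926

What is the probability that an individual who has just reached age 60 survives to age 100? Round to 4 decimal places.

P(survive 60→100) = (1 − 0.2503) × (1 − 0.3671) × (1 − 0.8352) × (1 − 0.9926).
= 0.7497 × 0.6329 × 0.1648 × 0.0074 = 0.000579.

0.0006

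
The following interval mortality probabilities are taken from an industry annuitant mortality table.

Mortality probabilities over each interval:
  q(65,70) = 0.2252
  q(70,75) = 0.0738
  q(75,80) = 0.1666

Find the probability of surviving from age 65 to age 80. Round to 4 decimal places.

Survival from 65 to 80 is the product of surviving each interval: (1 − 0.2252) × (1 − 0.0738) × (1 − 0.1666).
= 0.7748 × 0.9262 × 0.8334 = 0.598064.

0.5981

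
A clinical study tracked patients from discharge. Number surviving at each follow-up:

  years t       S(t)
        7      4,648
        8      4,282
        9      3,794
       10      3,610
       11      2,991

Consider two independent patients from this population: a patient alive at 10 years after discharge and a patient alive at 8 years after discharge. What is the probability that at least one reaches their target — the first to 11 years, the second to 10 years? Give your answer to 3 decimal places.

0.973

p₁ = S(11)/S(10) = 2,991/3,610 = 0.828532; p₂ = S(10)/S(8) = 3,610/4,282 = 0.843064.
P(at least one) = 1 − (1−p₁)(1−p₂) = 1 − 0.171468 × 0.156936 = 0.973090.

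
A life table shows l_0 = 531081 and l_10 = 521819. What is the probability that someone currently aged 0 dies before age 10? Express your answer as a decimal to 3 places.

0.017

P(die before 10 | alive at 0) = 1 − l_10/l_0 = 1 − 521819/531081 = (9262)/531081 = 0.017440.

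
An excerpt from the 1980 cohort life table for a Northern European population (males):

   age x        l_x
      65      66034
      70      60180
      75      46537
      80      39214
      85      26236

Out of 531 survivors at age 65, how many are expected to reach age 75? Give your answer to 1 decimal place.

374.2

The relevant probability is 46537/66034 = 0.704743.
Expected number = 531 × 0.704743 = 374.2.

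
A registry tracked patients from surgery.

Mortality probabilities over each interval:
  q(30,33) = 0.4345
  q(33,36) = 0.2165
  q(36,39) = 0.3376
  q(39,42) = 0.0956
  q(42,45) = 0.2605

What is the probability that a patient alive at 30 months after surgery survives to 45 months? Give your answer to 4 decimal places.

P(survive 30→45) = (1 − 0.4345) × (1 − 0.2165) × (1 − 0.3376) × (1 − 0.0956) × (1 − 0.2605).
= 0.5655 × 0.7835 × 0.6624 × 0.9044 × 0.7395 = 0.196287.

0.1963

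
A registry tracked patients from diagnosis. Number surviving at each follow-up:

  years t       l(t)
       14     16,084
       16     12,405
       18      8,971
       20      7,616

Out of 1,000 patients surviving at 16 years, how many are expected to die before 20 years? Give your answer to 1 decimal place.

The relevant probability is 1 − 7,616/12,405 = 0.386054.
Expected number = 1,000 × 0.386054 = 386.1.

386.1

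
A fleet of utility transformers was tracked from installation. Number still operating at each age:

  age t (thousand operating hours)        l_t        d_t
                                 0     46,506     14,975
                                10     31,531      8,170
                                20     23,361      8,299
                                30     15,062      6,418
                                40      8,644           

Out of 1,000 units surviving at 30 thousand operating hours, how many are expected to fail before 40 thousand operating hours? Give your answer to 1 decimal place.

The relevant probability is 1 − 8,644/15,062 = 0.426105.
Expected number = 1,000 × 0.426105 = 426.1.

426.1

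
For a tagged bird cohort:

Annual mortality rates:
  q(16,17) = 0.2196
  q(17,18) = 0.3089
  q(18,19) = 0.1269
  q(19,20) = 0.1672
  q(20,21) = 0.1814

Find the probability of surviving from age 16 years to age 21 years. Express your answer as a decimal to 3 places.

Chaining the interval survival probabilities: (1 − 0.2196) × (1 − 0.3089) × (1 − 0.1269) × (1 − 0.1672) × (1 − 0.1814).
= 0.7804 × 0.6911 × 0.8731 × 0.8328 × 0.8186 = 0.321022.

0.321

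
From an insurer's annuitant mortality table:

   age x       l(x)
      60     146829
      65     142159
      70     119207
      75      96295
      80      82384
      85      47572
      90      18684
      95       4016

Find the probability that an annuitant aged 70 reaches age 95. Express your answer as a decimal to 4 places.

0.0337

The conditional survival probability is l(95)/l(70) = 4016/119207 = 0.033689.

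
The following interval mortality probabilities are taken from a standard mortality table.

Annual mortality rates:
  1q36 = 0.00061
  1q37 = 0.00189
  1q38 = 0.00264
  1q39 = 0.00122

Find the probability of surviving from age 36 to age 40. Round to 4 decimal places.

0.9937

Chaining the interval survival probabilities: (1 − 0.00061) × (1 − 0.00189) × (1 − 0.00264) × (1 − 0.00122).
= 0.99939 × 0.99811 × 0.99736 × 0.99878 = 0.993654.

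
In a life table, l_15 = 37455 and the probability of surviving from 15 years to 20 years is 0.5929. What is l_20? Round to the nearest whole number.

22207

l_20 = l_15 × p = 37455 × 0.5929 = 22207.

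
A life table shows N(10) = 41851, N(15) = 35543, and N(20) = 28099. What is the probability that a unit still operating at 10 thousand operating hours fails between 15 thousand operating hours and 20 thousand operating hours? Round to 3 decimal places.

This is the probability of reaching 15 but not 20, conditional on being operational at 10: (N(15) − N(20)) / N(10).
= (35543 − 28099) / 41851 = 7444 / 41851 = 0.177869.

0.178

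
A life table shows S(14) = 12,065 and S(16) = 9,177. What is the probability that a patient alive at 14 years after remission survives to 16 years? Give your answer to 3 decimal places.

0.761

The conditional survival probability is S(16)/S(14) = 9,177/12,065 = 0.760630.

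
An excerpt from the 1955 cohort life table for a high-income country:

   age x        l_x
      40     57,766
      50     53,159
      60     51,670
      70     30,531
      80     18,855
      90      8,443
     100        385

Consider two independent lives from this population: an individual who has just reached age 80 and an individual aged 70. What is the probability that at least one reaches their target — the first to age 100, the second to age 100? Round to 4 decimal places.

p₁ = l_100/l_80 = 385/18,855 = 0.020419; p₂ = l_100/l_70 = 385/30,531 = 0.012610.
P(at least one) = 1 − (1−p₁)(1−p₂) = 1 − 0.979581 × 0.987390 = 0.032772.

0.0328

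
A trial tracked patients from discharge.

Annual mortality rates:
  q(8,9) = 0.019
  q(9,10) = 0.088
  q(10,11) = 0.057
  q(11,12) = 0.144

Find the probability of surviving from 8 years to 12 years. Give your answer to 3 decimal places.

0.722

The overall survival probability is (1 − 0.019) × (1 − 0.088) × (1 − 0.057) × (1 − 0.144).
= 0.981 × 0.912 × 0.943 × 0.856 = 0.722186.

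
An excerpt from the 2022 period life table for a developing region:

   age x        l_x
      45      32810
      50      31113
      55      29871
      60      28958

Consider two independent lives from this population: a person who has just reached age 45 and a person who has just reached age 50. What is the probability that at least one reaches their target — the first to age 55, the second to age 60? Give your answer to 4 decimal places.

p₁ = l_55/l_45 = 29871/32810 = 0.910424; p₂ = l_60/l_50 = 28958/31113 = 0.930736.
P(at least one) = 1 − (1−p₁)(1−p₂) = 1 − 0.089576 × 0.069264 = 0.993796.

0.9938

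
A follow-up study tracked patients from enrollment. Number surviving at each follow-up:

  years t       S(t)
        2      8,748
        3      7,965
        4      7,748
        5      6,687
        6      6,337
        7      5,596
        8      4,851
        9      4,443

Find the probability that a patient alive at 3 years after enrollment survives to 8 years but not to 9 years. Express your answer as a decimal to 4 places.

This is the probability of reaching 8 but not 9, conditional on being alive at 3: (S(8) − S(9)) / S(3).
= (4,851 − 4,443) / 7,965 = 408 / 7,965 = 0.051224.

0.0512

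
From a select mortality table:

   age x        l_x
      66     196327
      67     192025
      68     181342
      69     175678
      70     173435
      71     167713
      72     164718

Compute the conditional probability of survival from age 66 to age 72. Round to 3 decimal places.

We want 6p66 = l_72/l_66.
The conditional survival probability is l_72/l_66 = 164718/196327 = 0.838998.

0.839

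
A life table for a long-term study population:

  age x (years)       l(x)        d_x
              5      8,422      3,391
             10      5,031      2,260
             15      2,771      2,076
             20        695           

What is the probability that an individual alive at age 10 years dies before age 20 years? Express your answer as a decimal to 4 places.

0.8619

P(die before 20 | alive at 10) = 1 − l(20)/l(10) = 1 − 695/5,031 = (4,336)/5,031 = 0.861856.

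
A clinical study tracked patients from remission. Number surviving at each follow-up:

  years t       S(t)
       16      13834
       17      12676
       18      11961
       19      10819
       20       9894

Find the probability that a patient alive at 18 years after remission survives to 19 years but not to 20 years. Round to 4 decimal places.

0.0773

This is the probability of reaching 19 but not 20, conditional on being alive at 18: (S(19) − S(20)) / S(18).
= (10819 − 9894) / 11961 = 925 / 11961 = 0.077335.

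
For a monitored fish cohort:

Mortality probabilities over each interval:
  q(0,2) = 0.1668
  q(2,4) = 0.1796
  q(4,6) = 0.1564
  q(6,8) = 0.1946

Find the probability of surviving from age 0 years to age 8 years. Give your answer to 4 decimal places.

0.4644

Survival from 0 to 8 is the product of surviving each interval: (1 − 0.1668) × (1 − 0.1796) × (1 − 0.1564) × (1 − 0.1946).
= 0.8332 × 0.8204 × 0.8436 × 0.8054 = 0.464433.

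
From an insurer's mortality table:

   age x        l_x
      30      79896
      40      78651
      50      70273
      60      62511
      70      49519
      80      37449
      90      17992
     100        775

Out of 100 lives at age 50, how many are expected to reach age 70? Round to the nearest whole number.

The relevant probability is 49519/70273 = 0.704666.
Expected number = 100 × 0.704666 = 70.

70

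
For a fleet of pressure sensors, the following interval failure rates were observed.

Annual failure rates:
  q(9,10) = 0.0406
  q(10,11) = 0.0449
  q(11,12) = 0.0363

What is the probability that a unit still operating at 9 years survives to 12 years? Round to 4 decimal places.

The overall survival probability is (1 − 0.0406) × (1 − 0.0449) × (1 − 0.0363).
= 0.9594 × 0.9551 × 0.9637 = 0.883060.

0.8831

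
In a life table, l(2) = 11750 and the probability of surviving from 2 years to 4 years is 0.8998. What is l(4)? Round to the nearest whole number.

10573

l(4) = l(2) × p = 11750 × 0.8998 = 10573.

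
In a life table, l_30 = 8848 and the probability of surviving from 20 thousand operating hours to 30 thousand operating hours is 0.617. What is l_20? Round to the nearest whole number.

14340

l_20 = l_30 / p = 8848 / 0.617 = 14340.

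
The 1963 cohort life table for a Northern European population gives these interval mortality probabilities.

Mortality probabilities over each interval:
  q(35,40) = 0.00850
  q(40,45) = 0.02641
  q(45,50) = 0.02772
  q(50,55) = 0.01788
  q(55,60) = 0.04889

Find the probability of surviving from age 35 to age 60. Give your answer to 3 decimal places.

0.877

P(survive 35→60) = (1 − 0.00850) × (1 − 0.02641) × (1 − 0.02772) × (1 − 0.01788) × (1 − 0.04889).
= 0.99150 × 0.97359 × 0.97228 × 0.98212 × 0.95111 = 0.876709.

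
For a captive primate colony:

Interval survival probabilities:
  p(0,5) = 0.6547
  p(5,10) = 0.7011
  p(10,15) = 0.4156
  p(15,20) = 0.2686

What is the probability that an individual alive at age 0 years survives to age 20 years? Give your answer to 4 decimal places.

The overall survival probability is 0.6547 × 0.7011 × 0.4156 × 0.2686.
= 0.051239.

0.0512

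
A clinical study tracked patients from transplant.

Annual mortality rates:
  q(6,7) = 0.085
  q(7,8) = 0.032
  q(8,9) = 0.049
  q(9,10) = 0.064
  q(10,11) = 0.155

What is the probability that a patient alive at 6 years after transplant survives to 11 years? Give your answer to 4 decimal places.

P(survive 6→11) = (1 − 0.085) × (1 − 0.032) × (1 − 0.049) × (1 − 0.064) × (1 − 0.155).
= 0.915 × 0.968 × 0.951 × 0.936 × 0.845 = 0.666208.

0.6662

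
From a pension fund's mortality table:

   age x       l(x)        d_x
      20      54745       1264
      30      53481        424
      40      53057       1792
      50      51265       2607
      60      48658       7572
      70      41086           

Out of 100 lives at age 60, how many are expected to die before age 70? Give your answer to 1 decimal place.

The relevant probability is 1 − 41086/48658 = 0.155617.
Expected number = 100 × 0.155617 = 15.6.

15.6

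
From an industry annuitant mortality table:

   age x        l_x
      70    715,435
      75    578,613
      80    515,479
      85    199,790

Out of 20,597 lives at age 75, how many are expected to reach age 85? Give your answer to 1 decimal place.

The relevant probability is 199,790/578,613 = 0.345291.
Expected number = 20,597 × 0.345291 = 7112.0.

7112.0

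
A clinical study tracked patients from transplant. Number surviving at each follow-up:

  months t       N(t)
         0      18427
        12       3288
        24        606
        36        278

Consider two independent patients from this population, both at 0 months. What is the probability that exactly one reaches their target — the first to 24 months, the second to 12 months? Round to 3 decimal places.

0.200

p₁ = N(24)/N(0) = 606/18427 = 0.032887; p₂ = N(12)/N(0) = 3288/18427 = 0.178434.
P(exactly one) = p₁(1−p₂) + (1−p₁)p₂ = 0.027019 + 0.172566 = 0.199585.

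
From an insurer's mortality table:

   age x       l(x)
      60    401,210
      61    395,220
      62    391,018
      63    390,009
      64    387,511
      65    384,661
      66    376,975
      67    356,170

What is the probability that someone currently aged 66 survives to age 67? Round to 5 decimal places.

0.94481

The conditional survival probability is l(67)/l(66) = 356,170/376,975 = 0.944811.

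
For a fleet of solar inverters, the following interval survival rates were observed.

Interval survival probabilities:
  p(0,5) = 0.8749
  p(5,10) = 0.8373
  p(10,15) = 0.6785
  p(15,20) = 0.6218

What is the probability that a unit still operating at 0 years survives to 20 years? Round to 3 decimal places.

0.309

P(survive 0→20) = 0.8749 × 0.8373 × 0.6785 × 0.6218.
= 0.309058.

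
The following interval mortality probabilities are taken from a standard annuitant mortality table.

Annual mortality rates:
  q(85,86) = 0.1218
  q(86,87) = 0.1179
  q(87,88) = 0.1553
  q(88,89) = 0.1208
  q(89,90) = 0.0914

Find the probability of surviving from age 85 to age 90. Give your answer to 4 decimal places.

0.5227

The overall survival probability is (1 − 0.1218) × (1 − 0.1179) × (1 − 0.1553) × (1 − 0.1208) × (1 − 0.0914).
= 0.8782 × 0.8821 × 0.8447 × 0.8792 × 0.9086 = 0.522726.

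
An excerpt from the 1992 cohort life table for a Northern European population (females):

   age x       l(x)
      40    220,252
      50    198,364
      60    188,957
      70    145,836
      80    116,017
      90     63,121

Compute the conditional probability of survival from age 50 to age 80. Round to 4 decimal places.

The conditional survival probability is l(80)/l(50) = 116,017/198,364 = 0.584869.

0.5849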